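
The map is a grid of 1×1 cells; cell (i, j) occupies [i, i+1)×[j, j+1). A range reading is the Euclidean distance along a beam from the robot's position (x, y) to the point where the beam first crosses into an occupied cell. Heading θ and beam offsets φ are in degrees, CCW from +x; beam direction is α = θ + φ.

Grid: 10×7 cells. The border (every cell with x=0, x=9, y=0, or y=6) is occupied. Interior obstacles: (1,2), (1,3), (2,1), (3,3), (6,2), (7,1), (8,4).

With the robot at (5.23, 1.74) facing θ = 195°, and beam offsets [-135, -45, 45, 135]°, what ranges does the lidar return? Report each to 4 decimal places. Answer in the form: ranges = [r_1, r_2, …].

beam 1: φ=-135°, α=60°
  direction (0.5000, 0.8660); cell (5,1); t to first gridline: x 1.5400, y 0.3002 (then +2.0000 / +1.1547)
    (5,2) via y @ 0.3002
    (5,3) via y @ 1.4549
    (6,3) via x @ 1.5400
    (6,4) via y @ 2.6096
    (7,4) via x @ 3.5400
    (7,5) via y @ 3.7643
    (7,6) via y @ 4.9190  # hit
  → r_1 = 4.9190
beam 2: φ=-45°, α=150°
  direction (-0.8660, 0.5000); cell (5,1); t to first gridline: x 0.2656, y 0.5200 (then +1.1547 / +2.0000)
    (4,1) via x @ 0.2656
    (4,2) via y @ 0.5200
    (3,2) via x @ 1.4203
    (3,3) via y @ 2.5200  # hit
  → r_2 = 2.5200
beam 3: φ=45°, α=240°
  direction (-0.5000, -0.8660); cell (5,1); t to first gridline: x 0.4600, y 0.8545 (then +2.0000 / +1.1547)
    (4,1) via x @ 0.4600
    (4,0) via y @ 0.8545  # hit
  → r_3 = 0.8545
beam 4: φ=135°, α=330°
  direction (0.8660, -0.5000); cell (5,1); t to first gridline: x 0.8891, y 1.4800 (then +1.1547 / +2.0000)
    (6,1) via x @ 0.8891
    (6,0) via y @ 1.4800  # hit
  → r_4 = 1.4800

ranges = [4.9190, 2.5200, 0.8545, 1.4800]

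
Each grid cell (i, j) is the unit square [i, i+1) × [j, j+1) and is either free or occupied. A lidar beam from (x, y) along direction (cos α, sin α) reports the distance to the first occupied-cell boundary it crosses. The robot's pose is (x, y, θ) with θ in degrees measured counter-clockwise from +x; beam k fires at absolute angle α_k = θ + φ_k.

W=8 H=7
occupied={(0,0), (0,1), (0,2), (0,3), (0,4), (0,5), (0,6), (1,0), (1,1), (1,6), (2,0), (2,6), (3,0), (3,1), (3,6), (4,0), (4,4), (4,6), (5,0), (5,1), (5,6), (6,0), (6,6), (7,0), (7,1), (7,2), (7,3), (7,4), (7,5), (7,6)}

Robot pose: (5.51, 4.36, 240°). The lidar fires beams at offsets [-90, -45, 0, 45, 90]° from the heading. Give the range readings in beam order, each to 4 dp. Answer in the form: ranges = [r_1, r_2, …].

ranges = [0.5889, 0.5280, 3.0200, 3.4785, 1.7205]

beam 1: φ=-90°, α=150°
  direction (-0.8660, 0.5000); cell (5,4); t to first gridline: x 0.5889, y 1.2800 (then +1.1547 / +2.0000)
    (4,4) via x @ 0.5889  # hit
  → r_1 = 0.5889
beam 2: φ=-45°, α=195°
  direction (-0.9659, -0.2588); cell (5,4); t to first gridline: x 0.5280, y 1.3909 (then +1.0353 / +3.8637)
    (4,4) via x @ 0.5280  # hit
  → r_2 = 0.5280
beam 3: φ=0°, α=240°
  direction (-0.5000, -0.8660); cell (5,4); t to first gridline: x 1.0200, y 0.4157 (then +2.0000 / +1.1547)
    (5,3) via y @ 0.4157
    (4,3) via x @ 1.0200
    (4,2) via y @ 1.5704
    (4,1) via y @ 2.7251
    (3,1) via x @ 3.0200  # hit
  → r_3 = 3.0200
beam 4: φ=45°, α=285°
  direction (0.2588, -0.9659); cell (5,4); t to first gridline: x 1.8932, y 0.3727 (then +3.8637 / +1.0353)
    (5,3) via y @ 0.3727
    (5,2) via y @ 1.4080
    (6,2) via x @ 1.8932
    (6,1) via y @ 2.4433
    (6,0) via y @ 3.4785  # hit
  → r_4 = 3.4785
beam 5: φ=90°, α=330°
  direction (0.8660, -0.5000); cell (5,4); t to first gridline: x 0.5658, y 0.7200 (then +1.1547 / +2.0000)
    (6,4) via x @ 0.5658
    (6,3) via y @ 0.7200
    (7,3) via x @ 1.7205  # hit
  → r_5 = 1.7205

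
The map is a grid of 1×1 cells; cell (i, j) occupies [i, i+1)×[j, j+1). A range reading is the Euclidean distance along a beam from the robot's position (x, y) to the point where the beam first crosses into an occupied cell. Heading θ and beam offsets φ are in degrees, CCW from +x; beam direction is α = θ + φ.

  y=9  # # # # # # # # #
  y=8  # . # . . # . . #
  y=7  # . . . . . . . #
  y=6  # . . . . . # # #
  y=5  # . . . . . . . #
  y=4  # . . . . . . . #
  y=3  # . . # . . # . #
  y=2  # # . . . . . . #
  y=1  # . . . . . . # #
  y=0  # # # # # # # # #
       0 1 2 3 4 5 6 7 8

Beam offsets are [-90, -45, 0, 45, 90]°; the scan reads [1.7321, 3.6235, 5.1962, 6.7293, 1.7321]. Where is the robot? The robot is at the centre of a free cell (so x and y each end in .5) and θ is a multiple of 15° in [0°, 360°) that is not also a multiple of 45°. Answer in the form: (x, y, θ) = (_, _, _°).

(x, y, θ) = (4.5, 7.5, 240°)

The pose lattice has 48·16 = 768 candidates. Test each by forward raycasting.
  (5.5, 3.5, 30°): beam 1 = 2.8868 ≠ 1.7321 ✗
  (4.5, 5.5, 75°): beam 1 = 3.6235 ≠ 1.7321 ✗
  (6.5, 4.5, 105°): beam 1 = 1.5529 ≠ 1.7321 ✗
  (6.5, 4.5, 330°): beam 1 = 0.5774 ≠ 1.7321 ✗
  (3.5, 5.5, 285°): beam 1 = 2.5882 ≠ 1.7321 ✗
  …
  (4.5, 7.5, 240°): r_1=1.7321, r_2=3.6235, r_3=5.1962, r_4=6.7293, r_5=1.7321 — all match ✓
Unique over the lattice → pose = (4.5, 7.5, 240°).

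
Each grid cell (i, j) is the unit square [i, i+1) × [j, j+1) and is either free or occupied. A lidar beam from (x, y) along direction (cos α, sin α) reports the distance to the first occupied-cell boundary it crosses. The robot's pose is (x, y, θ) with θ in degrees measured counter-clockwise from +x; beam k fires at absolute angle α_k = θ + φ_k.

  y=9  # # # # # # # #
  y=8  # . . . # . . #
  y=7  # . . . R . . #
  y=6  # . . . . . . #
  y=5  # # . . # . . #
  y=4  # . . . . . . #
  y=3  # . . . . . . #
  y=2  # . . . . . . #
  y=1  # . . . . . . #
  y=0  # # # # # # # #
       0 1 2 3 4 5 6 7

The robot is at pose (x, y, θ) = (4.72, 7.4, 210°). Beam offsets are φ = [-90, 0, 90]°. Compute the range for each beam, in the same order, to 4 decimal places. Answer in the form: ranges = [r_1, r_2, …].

ranges = [0.6928, 3.1408, 4.5600]

beam 1: φ=-90°, α=120°
  cosα=-0.5000 sinα=0.8660 | (4,7) | tMaxX 1.4400 tMaxY 0.6928 | tΔX 2.0000 tΔY 1.1547
    t=0.6928 [y] (4,8) — stop
  → r_1 = 0.6928
beam 2: φ=0°, α=210°
  cosα=-0.8660 sinα=-0.5000 | (4,7) | tMaxX 0.8314 tMaxY 0.8000 | tΔX 1.1547 tΔY 2.0000
    t=0.8000 [y] (4,6)
    t=0.8314 [x] (3,6)
    t=1.9861 [x] (2,6)
    t=2.8000 [y] (2,5)
    t=3.1408 [x] (1,5) — stop
  → r_2 = 3.1408
beam 3: φ=90°, α=300°
  cosα=0.5000 sinα=-0.8660 | (4,7) | tMaxX 0.5600 tMaxY 0.4619 | tΔX 2.0000 tΔY 1.1547
    t=0.4619 [y] (4,6)
    t=0.5600 [x] (5,6)
    t=1.6166 [y] (5,5)
    t=2.5600 [x] (6,5)
    t=2.7713 [y] (6,4)
    t=3.9260 [y] (6,3)
    t=4.5600 [x] (7,3) — stop
  → r_3 = 4.5600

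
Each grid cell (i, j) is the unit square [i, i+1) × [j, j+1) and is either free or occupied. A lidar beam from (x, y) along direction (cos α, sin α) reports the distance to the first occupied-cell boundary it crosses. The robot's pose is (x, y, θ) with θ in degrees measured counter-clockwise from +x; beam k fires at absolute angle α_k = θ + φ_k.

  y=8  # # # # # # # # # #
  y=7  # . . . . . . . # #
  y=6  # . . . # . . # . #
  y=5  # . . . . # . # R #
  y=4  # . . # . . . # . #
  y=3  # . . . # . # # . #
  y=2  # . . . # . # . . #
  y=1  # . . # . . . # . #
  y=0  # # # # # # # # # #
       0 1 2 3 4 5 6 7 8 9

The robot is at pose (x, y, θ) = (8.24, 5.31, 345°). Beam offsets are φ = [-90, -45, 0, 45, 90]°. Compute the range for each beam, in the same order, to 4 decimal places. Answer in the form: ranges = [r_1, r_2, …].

ranges = [0.9273, 1.5200, 0.7868, 0.8776, 1.7496]

beam 1: φ=-90°, α=255°
  dir = (cos 255°, sin 255°) = (-0.2588, -0.9659); from cell (8,5)
  next x-line at t=0.9273, next y-line at t=0.3209; Δt_x=3.8637, Δt_y=1.0353
    y: enter (8,4) at t=0.3209
    x: enter (7,4) at t=0.9273 ← occupied
  → r_1 = 0.9273
beam 2: φ=-45°, α=300°
  dir = (cos 300°, sin 300°) = (0.5000, -0.8660); from cell (8,5)
  next x-line at t=1.5200, next y-line at t=0.3580; Δt_x=2.0000, Δt_y=1.1547
    y: enter (8,4) at t=0.3580
    y: enter (8,3) at t=1.5127
    x: enter (9,3) at t=1.5200 ← occupied
  → r_2 = 1.5200
beam 3: φ=0°, α=345°
  dir = (cos 345°, sin 345°) = (0.9659, -0.2588); from cell (8,5)
  next x-line at t=0.7868, next y-line at t=1.1977; Δt_x=1.0353, Δt_y=3.8637
    x: enter (9,5) at t=0.7868 ← occupied
  → r_3 = 0.7868
beam 4: φ=45°, α=30°
  dir = (cos 30°, sin 30°) = (0.8660, 0.5000); from cell (8,5)
  next x-line at t=0.8776, next y-line at t=1.3800; Δt_x=1.1547, Δt_y=2.0000
    x: enter (9,5) at t=0.8776 ← occupied
  → r_4 = 0.8776
beam 5: φ=90°, α=75°
  dir = (cos 75°, sin 75°) = (0.2588, 0.9659); from cell (8,5)
  next x-line at t=2.9364, next y-line at t=0.7143; Δt_x=3.8637, Δt_y=1.0353
    y: enter (8,6) at t=0.7143
    y: enter (8,7) at t=1.7496 ← occupied
  → r_5 = 1.7496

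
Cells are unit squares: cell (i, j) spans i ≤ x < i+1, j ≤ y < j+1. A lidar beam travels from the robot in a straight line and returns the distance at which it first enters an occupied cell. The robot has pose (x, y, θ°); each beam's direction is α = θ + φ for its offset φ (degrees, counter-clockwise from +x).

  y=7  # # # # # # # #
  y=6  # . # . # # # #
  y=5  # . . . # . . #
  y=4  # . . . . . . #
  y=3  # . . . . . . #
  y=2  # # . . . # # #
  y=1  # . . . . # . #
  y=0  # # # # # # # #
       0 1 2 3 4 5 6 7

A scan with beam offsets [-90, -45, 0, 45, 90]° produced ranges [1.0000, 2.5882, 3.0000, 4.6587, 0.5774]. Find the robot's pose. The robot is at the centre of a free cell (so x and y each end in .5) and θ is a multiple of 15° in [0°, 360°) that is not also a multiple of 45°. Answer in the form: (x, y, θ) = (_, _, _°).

(x, y, θ) = (3.5, 5.5, 240°)

Candidates: 27 free-cell centres × 16 headings = 432 poses. Raycast each; keep the one whose scan matches to 4 dp.
  (4.5, 1.5, 15°): beam 1 = 0.5176 ≠ 1.0000 ✗
  (2.5, 4.5, 75°): beam 1 = 4.6587 ≠ 1.0000 ✗
  (5.5, 3.5, 60°): beam 2 = 1.5529 ≠ 2.5882 ✗
  (4.5, 2.5, 210°): beam 1 = 4.0415 ≠ 1.0000 ✗
  …
  (3.5, 5.5, 240°): r_1=1.0000, r_2=2.5882, r_3=3.0000, r_4=4.6587, r_5=0.5774 — all match ✓
Only this pose fits every beam.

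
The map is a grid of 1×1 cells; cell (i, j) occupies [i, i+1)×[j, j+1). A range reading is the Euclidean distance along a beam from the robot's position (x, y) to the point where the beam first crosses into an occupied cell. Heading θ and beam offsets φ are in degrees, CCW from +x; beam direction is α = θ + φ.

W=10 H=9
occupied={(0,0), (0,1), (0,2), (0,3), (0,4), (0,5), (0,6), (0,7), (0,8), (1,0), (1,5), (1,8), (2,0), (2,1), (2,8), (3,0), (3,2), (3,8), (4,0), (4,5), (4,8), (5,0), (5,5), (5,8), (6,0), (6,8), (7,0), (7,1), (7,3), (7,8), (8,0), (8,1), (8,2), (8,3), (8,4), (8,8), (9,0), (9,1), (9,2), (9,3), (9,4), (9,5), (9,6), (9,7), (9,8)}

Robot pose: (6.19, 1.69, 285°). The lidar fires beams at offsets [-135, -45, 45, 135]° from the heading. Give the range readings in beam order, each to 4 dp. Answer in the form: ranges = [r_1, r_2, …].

ranges = [2.5288, 0.7967, 0.9353, 1.6200]

beam 1: φ=-135°, α=150°
  d=(-0.8660,0.5000)  start (6,1)  tX=0.2194 tY=0.6200  stride 1/|dx|=1.1547 1/|dy|=2.0000
    cross x-line → (5,1), t=0.2194
    cross y-line → (5,2), t=0.6200
    cross x-line → (4,2), t=1.3741
    cross x-line → (3,2), t=2.5288 (wall)
  → r_1 = 2.5288
beam 2: φ=-45°, α=240°
  d=(-0.5000,-0.8660)  start (6,1)  tX=0.3800 tY=0.7967  stride 1/|dx|=2.0000 1/|dy|=1.1547
    cross x-line → (5,1), t=0.3800
    cross y-line → (5,0), t=0.7967 (wall)
  → r_2 = 0.7967
beam 3: φ=45°, α=330°
  d=(0.8660,-0.5000)  start (6,1)  tX=0.9353 tY=1.3800  stride 1/|dx|=1.1547 1/|dy|=2.0000
    cross x-line → (7,1), t=0.9353 (wall)
  → r_3 = 0.9353
beam 4: φ=135°, α=60°
  d=(0.5000,0.8660)  start (6,1)  tX=1.6200 tY=0.3580  stride 1/|dx|=2.0000 1/|dy|=1.1547
    cross y-line → (6,2), t=0.3580
    cross y-line → (6,3), t=1.5127
    cross x-line → (7,3), t=1.6200 (wall)
  → r_4 = 1.6200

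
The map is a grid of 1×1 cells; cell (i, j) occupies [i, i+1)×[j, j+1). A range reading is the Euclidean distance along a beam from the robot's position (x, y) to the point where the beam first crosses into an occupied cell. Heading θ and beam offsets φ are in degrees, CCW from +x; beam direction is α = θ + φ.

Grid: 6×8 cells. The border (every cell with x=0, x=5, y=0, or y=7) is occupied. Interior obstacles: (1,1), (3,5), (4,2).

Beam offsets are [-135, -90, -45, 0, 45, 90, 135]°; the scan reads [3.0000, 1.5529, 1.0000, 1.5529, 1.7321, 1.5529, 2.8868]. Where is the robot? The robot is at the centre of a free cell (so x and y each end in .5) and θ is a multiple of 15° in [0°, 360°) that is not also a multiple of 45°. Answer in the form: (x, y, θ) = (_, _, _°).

(x, y, θ) = (2.5, 2.5, 255°)

Enumerate (i+0.5, j+0.5, θ) over the 21 free cells and 16 admissible headings. For each, cast all 7 beams and compare to the given ranges.
  (3.5, 3.5, 75°): beam 1 = 1.0000 ≠ 3.0000 ✗
  (4.5, 5.5, 15°): beam 1 = 5.0000 ≠ 3.0000 ✗
  (2.5, 3.5, 345°): beam 1 = 1.7321 ≠ 3.0000 ✗
  …
  (2.5, 2.5, 255°): r_1=3.0000, r_2=1.5529, r_3=1.0000, r_4=1.5529, r_5=1.7321, r_6=1.5529, r_7=2.8868 — all match ✓
Unique over the lattice → pose = (2.5, 2.5, 255°).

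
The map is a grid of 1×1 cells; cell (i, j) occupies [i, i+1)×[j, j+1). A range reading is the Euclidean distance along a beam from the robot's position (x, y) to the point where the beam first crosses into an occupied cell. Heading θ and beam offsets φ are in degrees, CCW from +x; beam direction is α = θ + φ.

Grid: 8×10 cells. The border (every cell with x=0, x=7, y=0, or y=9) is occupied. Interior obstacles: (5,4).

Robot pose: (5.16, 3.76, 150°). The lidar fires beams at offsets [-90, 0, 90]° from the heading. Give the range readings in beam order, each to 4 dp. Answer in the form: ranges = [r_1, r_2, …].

ranges = [0.2771, 4.8036, 3.1870]

beam 1: φ=-90°, α=60°
  dir = (cos 60°, sin 60°) = (0.5000, 0.8660); from cell (5,3)
  next x-line at t=1.6800, next y-line at t=0.2771; Δt_x=2.0000, Δt_y=1.1547
    y: enter (5,4) at t=0.2771 ← occupied
  → r_1 = 0.2771
beam 2: φ=0°, α=150°
  dir = (cos 150°, sin 150°) = (-0.8660, 0.5000); from cell (5,3)
  next x-line at t=0.1848, next y-line at t=0.4800; Δt_x=1.1547, Δt_y=2.0000
    x: enter (4,3) at t=0.1848
    y: enter (4,4) at t=0.4800
    x: enter (3,4) at t=1.3395
    y: enter (3,5) at t=2.4800
    x: enter (2,5) at t=2.4942
    x: enter (1,5) at t=3.6489
    y: enter (1,6) at t=4.4800
    x: enter (0,6) at t=4.8036 ← occupied
  → r_2 = 4.8036
beam 3: φ=90°, α=240°
  dir = (cos 240°, sin 240°) = (-0.5000, -0.8660); from cell (5,3)
  next x-line at t=0.3200, next y-line at t=0.8776; Δt_x=2.0000, Δt_y=1.1547
    x: enter (4,3) at t=0.3200
    y: enter (4,2) at t=0.8776
    y: enter (4,1) at t=2.0323
    x: enter (3,1) at t=2.3200
    y: enter (3,0) at t=3.1870 ← occupied
  → r_3 = 3.1870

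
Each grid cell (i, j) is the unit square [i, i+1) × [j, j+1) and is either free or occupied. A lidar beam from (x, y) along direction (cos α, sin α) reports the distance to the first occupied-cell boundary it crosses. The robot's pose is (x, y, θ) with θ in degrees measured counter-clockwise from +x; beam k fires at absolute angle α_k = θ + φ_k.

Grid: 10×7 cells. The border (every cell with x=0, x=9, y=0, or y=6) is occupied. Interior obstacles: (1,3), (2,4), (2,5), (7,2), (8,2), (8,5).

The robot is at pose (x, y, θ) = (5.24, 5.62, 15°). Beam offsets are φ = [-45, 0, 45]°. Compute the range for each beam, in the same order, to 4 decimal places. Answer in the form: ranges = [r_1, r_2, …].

ranges = [4.3417, 1.4682, 0.4388]

beam 1: φ=-45°, α=330°
  cosα=0.8660 sinα=-0.5000 | (5,5) | tMaxX 0.8776 tMaxY 1.2400 | tΔX 1.1547 tΔY 2.0000
    t=0.8776 [x] (6,5)
    t=1.2400 [y] (6,4)
    t=2.0323 [x] (7,4)
    t=3.1870 [x] (8,4)
    t=3.2400 [y] (8,3)
    t=4.3417 [x] (9,3) — stop
  → r_1 = 4.3417
beam 2: φ=0°, α=15°
  cosα=0.9659 sinα=0.2588 | (5,5) | tMaxX 0.7868 tMaxY 1.4682 | tΔX 1.0353 tΔY 3.8637
    t=0.7868 [x] (6,5)
    t=1.4682 [y] (6,6) — stop
  → r_2 = 1.4682
beam 3: φ=45°, α=60°
  cosα=0.5000 sinα=0.8660 | (5,5) | tMaxX 1.5200 tMaxY 0.4388 | tΔX 2.0000 tΔY 1.1547
    t=0.4388 [y] (5,6) — stop
  → r_3 = 0.4388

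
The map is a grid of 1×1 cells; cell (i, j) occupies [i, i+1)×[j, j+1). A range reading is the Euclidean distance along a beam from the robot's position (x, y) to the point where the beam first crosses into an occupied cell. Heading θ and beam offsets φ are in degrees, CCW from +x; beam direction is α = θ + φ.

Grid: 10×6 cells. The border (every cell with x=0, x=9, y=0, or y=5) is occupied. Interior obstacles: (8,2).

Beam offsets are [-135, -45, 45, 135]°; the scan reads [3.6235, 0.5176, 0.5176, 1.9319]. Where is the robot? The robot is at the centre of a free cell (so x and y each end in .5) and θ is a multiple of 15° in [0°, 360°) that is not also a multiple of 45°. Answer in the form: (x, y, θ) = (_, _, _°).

(x, y, θ) = (1.5, 1.5, 210°)

Enumerate (i+0.5, j+0.5, θ) over the 31 free cells and 16 admissible headings. For each, cast all 4 beams and compare to the given ranges.
  (7.5, 2.5, 30°): beam 1 = 1.5529 ≠ 3.6235 ✗
  (6.5, 2.5, 210°): beam 1 = 2.5882 ≠ 3.6235 ✗
  (8.5, 3.5, 150°): beam 1 = 0.5176 ≠ 3.6235 ✗
  (3.5, 4.5, 210°): beam 1 = 0.5176 ≠ 3.6235 ✗
  …
  (1.5, 1.5, 210°): r_1=3.6235, r_2=0.5176, r_3=0.5176, r_4=1.9319 — all match ✓
Unique over the lattice → pose = (1.5, 1.5, 210°).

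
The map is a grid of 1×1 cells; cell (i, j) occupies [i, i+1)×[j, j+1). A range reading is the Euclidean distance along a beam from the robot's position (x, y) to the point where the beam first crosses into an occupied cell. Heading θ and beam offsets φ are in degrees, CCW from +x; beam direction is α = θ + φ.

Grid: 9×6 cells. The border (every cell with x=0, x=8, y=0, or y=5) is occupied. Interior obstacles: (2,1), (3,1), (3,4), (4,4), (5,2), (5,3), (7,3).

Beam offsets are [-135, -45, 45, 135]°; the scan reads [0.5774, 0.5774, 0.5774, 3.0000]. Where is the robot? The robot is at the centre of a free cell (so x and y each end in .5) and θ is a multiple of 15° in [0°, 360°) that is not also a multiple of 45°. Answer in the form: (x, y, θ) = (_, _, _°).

The pose lattice has 21·16 = 336 candidates. Test each by forward raycasting.
  (5.5, 1.5, 150°): beam 1 = 2.5882 ≠ 0.5774 ✗
  (2.5, 4.5, 15°): beam 1 = 3.0000 ≠ 0.5774 ✗
  (7.5, 1.5, 165°): beam 2 = 4.0415 ≠ 0.5774 ✗
  (7.5, 4.5, 120°): beam 1 = 0.5176 ≠ 0.5774 ✗
  …
  (1.5, 1.5, 285°): r_1=0.5774, r_2=0.5774, r_3=0.5774, r_4=3.0000 — all match ✓
Unique over the lattice → pose = (1.5, 1.5, 285°).

(x, y, θ) = (1.5, 1.5, 285°)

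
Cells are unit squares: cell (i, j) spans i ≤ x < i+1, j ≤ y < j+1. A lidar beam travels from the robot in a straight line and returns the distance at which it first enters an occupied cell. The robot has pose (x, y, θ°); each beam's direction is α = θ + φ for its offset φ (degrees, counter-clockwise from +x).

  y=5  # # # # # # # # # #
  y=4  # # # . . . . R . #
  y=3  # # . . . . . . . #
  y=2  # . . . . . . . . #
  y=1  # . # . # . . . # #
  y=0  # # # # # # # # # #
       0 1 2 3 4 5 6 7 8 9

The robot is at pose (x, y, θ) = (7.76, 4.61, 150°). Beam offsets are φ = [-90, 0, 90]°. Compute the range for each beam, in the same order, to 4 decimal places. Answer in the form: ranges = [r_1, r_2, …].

ranges = [0.4503, 0.7800, 4.1685]

beam 1: φ=-90°, α=60°
  cosα=0.5000 sinα=0.8660 | (7,4) | tMaxX 0.4800 tMaxY 0.4503 | tΔX 2.0000 tΔY 1.1547
    t=0.4503 [y] (7,5) — stop
  → r_1 = 0.4503
beam 2: φ=0°, α=150°
  cosα=-0.8660 sinα=0.5000 | (7,4) | tMaxX 0.8776 tMaxY 0.7800 | tΔX 1.1547 tΔY 2.0000
    t=0.7800 [y] (7,5) — stop
  → r_2 = 0.7800
beam 3: φ=90°, α=240°
  cosα=-0.5000 sinα=-0.8660 | (7,4) | tMaxX 1.5200 tMaxY 0.7044 | tΔX 2.0000 tΔY 1.1547
    t=0.7044 [y] (7,3)
    t=1.5200 [x] (6,3)
    t=1.8591 [y] (6,2)
    t=3.0138 [y] (6,1)
    t=3.5200 [x] (5,1)
    t=4.1685 [y] (5,0) — stop
  → r_3 = 4.1685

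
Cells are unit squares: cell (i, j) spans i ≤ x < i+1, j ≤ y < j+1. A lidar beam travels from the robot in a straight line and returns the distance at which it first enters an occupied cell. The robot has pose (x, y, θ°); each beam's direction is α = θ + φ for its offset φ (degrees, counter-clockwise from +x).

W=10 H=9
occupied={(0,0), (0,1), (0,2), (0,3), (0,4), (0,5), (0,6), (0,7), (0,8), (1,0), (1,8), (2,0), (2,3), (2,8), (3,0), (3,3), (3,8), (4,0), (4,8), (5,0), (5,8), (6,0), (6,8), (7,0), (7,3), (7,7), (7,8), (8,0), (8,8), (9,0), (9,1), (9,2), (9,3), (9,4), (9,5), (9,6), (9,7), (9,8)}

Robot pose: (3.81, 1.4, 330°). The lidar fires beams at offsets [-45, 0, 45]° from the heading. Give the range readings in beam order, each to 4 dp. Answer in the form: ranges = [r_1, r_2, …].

ranges = [0.4141, 0.8000, 5.3731]

beam 1: φ=-45°, α=285°
  dir = (cos 285°, sin 285°) = (0.2588, -0.9659); from cell (3,1)
  next x-line at t=0.7341, next y-line at t=0.4141; Δt_x=3.8637, Δt_y=1.0353
    y: enter (3,0) at t=0.4141 ← occupied
  → r_1 = 0.4141
beam 2: φ=0°, α=330°
  dir = (cos 330°, sin 330°) = (0.8660, -0.5000); from cell (3,1)
  next x-line at t=0.2194, next y-line at t=0.8000; Δt_x=1.1547, Δt_y=2.0000
    x: enter (4,1) at t=0.2194
    y: enter (4,0) at t=0.8000 ← occupied
  → r_2 = 0.8000
beam 3: φ=45°, α=15°
  dir = (cos 15°, sin 15°) = (0.9659, 0.2588); from cell (3,1)
  next x-line at t=0.1967, next y-line at t=2.3182; Δt_x=1.0353, Δt_y=3.8637
    x: enter (4,1) at t=0.1967
    x: enter (5,1) at t=1.2320
    x: enter (6,1) at t=2.2673
    y: enter (6,2) at t=2.3182
    x: enter (7,2) at t=3.3025
    x: enter (8,2) at t=4.3378
    x: enter (9,2) at t=5.3731 ← occupied
  → r_3 = 5.3731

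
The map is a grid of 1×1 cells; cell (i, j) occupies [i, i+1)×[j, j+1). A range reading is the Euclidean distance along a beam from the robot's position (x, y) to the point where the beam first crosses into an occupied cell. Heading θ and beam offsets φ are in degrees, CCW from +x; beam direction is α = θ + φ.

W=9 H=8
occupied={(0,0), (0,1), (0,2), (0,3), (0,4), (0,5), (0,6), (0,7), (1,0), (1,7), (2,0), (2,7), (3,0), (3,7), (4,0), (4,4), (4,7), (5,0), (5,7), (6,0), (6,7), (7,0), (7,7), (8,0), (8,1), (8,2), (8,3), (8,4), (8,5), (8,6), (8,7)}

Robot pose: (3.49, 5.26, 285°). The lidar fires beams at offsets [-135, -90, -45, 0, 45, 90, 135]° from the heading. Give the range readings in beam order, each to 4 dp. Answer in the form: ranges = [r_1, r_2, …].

ranges = [2.8752, 2.5778, 4.9190, 4.4103, 0.5889, 4.6691, 2.0092]

beam 1: φ=-135°, α=150°
  cosα=-0.8660 sinα=0.5000 | (3,5) | tMaxX 0.5658 tMaxY 1.4800 | tΔX 1.1547 tΔY 2.0000
    t=0.5658 [x] (2,5)
    t=1.4800 [y] (2,6)
    t=1.7205 [x] (1,6)
    t=2.8752 [x] (0,6) — stop
  → r_1 = 2.8752
beam 2: φ=-90°, α=195°
  cosα=-0.9659 sinα=-0.2588 | (3,5) | tMaxX 0.5073 tMaxY 1.0046 | tΔX 1.0353 tΔY 3.8637
    t=0.5073 [x] (2,5)
    t=1.0046 [y] (2,4)
    t=1.5426 [x] (1,4)
    t=2.5778 [x] (0,4) — stop
  → r_2 = 2.5778
beam 3: φ=-45°, α=240°
  cosα=-0.5000 sinα=-0.8660 | (3,5) | tMaxX 0.9800 tMaxY 0.3002 | tΔX 2.0000 tΔY 1.1547
    t=0.3002 [y] (3,4)
    t=0.9800 [x] (2,4)
    t=1.4549 [y] (2,3)
    t=2.6096 [y] (2,2)
    t=2.9800 [x] (1,2)
    t=3.7643 [y] (1,1)
    t=4.9190 [y] (1,0) — stop
  → r_3 = 4.9190
beam 4: φ=0°, α=285°
  cosα=0.2588 sinα=-0.9659 | (3,5) | tMaxX 1.9705 tMaxY 0.2692 | tΔX 3.8637 tΔY 1.0353
    t=0.2692 [y] (3,4)
    t=1.3044 [y] (3,3)
    t=1.9705 [x] (4,3)
    t=2.3397 [y] (4,2)
    t=3.3750 [y] (4,1)
    t=4.4103 [y] (4,0) — stop
  → r_4 = 4.4103
beam 5: φ=45°, α=330°
  cosα=0.8660 sinα=-0.5000 | (3,5) | tMaxX 0.5889 tMaxY 0.5200 | tΔX 1.1547 tΔY 2.0000
    t=0.5200 [y] (3,4)
    t=0.5889 [x] (4,4) — stop
  → r_5 = 0.5889
beam 6: φ=90°, α=15°
  cosα=0.9659 sinα=0.2588 | (3,5) | tMaxX 0.5280 tMaxY 2.8591 | tΔX 1.0353 tΔY 3.8637
    t=0.5280 [x] (4,5)
    t=1.5633 [x] (5,5)
    t=2.5985 [x] (6,5)
    t=2.8591 [y] (6,6)
    t=3.6338 [x] (7,6)
    t=4.6691 [x] (8,6) — stop
  → r_6 = 4.6691
beam 7: φ=135°, α=60°
  cosα=0.5000 sinα=0.8660 | (3,5) | tMaxX 1.0200 tMaxY 0.8545 | tΔX 2.0000 tΔY 1.1547
    t=0.8545 [y] (3,6)
    t=1.0200 [x] (4,6)
    t=2.0092 [y] (4,7) — stop
  → r_7 = 2.0092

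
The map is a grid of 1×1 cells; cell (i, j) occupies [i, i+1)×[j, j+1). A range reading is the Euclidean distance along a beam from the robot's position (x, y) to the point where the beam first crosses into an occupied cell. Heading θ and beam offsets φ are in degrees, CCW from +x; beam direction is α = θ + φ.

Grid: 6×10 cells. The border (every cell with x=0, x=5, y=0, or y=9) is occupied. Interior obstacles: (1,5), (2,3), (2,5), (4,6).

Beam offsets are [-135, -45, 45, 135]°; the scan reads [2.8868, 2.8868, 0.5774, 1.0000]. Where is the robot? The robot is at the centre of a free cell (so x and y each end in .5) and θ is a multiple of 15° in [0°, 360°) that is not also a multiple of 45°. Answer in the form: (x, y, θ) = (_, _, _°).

(x, y, θ) = (2.5, 8.5, 15°)

The pose lattice has 28·16 = 448 candidates. Test each by forward raycasting.
  (2.5, 6.5, 330°): beam 1 = 1.5529 ≠ 2.8868 ✗
  (4.5, 7.5, 150°): beam 1 = 0.5176 ≠ 2.8868 ✗
  (2.5, 4.5, 300°): beam 1 = 1.5529 ≠ 2.8868 ✗
  …
  (2.5, 8.5, 15°): r_1=2.8868, r_2=2.8868, r_3=0.5774, r_4=1.0000 — all match ✓
Only this pose fits every beam.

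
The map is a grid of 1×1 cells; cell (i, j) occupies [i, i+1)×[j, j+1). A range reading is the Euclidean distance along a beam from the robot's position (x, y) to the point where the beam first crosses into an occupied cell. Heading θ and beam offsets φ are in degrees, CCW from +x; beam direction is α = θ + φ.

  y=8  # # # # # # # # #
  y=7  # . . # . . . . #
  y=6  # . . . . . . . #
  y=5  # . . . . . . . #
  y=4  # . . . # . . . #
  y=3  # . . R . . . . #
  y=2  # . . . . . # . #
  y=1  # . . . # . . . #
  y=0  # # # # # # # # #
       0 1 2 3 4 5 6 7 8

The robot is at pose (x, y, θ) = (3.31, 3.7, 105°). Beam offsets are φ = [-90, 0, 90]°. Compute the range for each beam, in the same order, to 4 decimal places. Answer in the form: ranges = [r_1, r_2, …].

beam 1: φ=-90°, α=15°
  d=(0.9659,0.2588)  start (3,3)  tX=0.7143 tY=1.1591  stride 1/|dx|=1.0353 1/|dy|=3.8637
    cross x-line → (4,3), t=0.7143
    cross y-line → (4,4), t=1.1591 (wall)
  → r_1 = 1.1591
beam 2: φ=0°, α=105°
  d=(-0.2588,0.9659)  start (3,3)  tX=1.1977 tY=0.3106  stride 1/|dx|=3.8637 1/|dy|=1.0353
    cross y-line → (3,4), t=0.3106
    cross x-line → (2,4), t=1.1977
    cross y-line → (2,5), t=1.3459
    cross y-line → (2,6), t=2.3811
    cross y-line → (2,7), t=3.4164
    cross y-line → (2,8), t=4.4517 (wall)
  → r_2 = 4.4517
beam 3: φ=90°, α=195°
  d=(-0.9659,-0.2588)  start (3,3)  tX=0.3209 tY=2.7046  stride 1/|dx|=1.0353 1/|dy|=3.8637
    cross x-line → (2,3), t=0.3209
    cross x-line → (1,3), t=1.3562
    cross x-line → (0,3), t=2.3915 (wall)
  → r_3 = 2.3915

ranges = [1.1591, 4.4517, 2.3915]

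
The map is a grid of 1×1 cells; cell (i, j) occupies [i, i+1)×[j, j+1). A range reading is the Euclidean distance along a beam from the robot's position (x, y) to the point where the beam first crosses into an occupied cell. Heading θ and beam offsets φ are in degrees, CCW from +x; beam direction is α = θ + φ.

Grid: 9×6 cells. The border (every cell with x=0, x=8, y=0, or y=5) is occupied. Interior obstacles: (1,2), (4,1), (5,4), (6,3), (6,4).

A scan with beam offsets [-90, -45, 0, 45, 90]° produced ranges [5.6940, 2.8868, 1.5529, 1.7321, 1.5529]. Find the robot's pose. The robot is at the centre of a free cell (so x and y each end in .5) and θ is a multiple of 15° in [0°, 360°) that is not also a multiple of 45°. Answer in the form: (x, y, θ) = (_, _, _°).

Candidates: 23 free-cell centres × 16 headings = 368 poses. Raycast each; keep the one whose scan matches to 4 dp.
  (7.5, 1.5, 75°): beam 1 = 0.5176 ≠ 5.6940 ✗
  (5.5, 2.5, 165°): beam 1 = 1.5529 ≠ 5.6940 ✗
  (1.5, 4.5, 105°): beam 1 = 1.9319 ≠ 5.6940 ✗
  (7.5, 4.5, 210°): beam 1 = 0.5774 ≠ 5.6940 ✗
  …
  (2.5, 3.5, 75°): r_1=5.6940, r_2=2.8868, r_3=1.5529, r_4=1.7321, r_5=1.5529 — all match ✓
No second candidate reproduces the full scan.

(x, y, θ) = (2.5, 3.5, 75°)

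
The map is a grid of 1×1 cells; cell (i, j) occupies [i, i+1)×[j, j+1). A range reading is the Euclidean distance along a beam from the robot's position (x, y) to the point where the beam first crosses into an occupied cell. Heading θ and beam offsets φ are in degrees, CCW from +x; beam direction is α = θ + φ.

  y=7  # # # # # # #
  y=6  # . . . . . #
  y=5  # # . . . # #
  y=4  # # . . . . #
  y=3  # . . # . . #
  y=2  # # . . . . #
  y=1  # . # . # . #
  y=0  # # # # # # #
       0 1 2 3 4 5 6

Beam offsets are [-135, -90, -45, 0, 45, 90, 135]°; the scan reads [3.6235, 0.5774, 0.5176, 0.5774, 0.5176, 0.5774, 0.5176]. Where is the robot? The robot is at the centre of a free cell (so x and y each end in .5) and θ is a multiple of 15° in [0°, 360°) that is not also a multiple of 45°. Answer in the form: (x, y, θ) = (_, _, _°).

(x, y, θ) = (5.5, 6.5, 330°)

The pose lattice has 23·16 = 368 candidates. Test each by forward raycasting.
  (2.5, 4.5, 30°): beam 1 = 1.9319 ≠ 3.6235 ✗
  (2.5, 4.5, 60°): beam 2 = 1.0000 ≠ 0.5774 ✗
  (5.5, 2.5, 285°): beam 1 = 1.7321 ≠ 3.6235 ✗
  (1.5, 3.5, 210°): beam 1 = 0.5176 ≠ 3.6235 ✗
  …
  (5.5, 6.5, 330°): r_1=3.6235, r_2=0.5774, r_3=0.5176, r_4=0.5774, r_5=0.5176, r_6=0.5774, r_7=0.5176 — all match ✓
No second candidate reproduces the full scan.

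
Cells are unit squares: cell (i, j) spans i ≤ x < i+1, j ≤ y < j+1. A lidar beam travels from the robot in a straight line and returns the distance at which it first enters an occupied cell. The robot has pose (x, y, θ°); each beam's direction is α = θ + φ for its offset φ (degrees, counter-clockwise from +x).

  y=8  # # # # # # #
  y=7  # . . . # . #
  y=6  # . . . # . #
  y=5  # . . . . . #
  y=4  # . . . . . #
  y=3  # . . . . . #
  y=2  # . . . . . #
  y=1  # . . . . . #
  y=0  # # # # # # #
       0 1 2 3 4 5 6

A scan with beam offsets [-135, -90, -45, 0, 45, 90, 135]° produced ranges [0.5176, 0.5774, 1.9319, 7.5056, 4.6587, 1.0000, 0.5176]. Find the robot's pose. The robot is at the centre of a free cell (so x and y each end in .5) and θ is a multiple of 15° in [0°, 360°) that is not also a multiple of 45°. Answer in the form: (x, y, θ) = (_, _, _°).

Enumerate (i+0.5, j+0.5, θ) over the 33 free cells and 16 admissible headings. For each, cast all 7 beams and compare to the given ranges.
  (3.5, 6.5, 150°): beam 2 = 1.0000 ≠ 0.5774 ✗
  (1.5, 1.5, 330°): beam 3 = 0.5176 ≠ 1.9319 ✗
  (3.5, 4.5, 75°): beam 1 = 4.0415 ≠ 0.5176 ✗
  …
  (5.5, 1.5, 120°): r_1=0.5176, r_2=0.5774, r_3=1.9319, r_4=7.5056, r_5=4.6587, r_6=1.0000, r_7=0.5176 — all match ✓
Unique over the lattice → pose = (5.5, 1.5, 120°).

(x, y, θ) = (5.5, 1.5, 120°)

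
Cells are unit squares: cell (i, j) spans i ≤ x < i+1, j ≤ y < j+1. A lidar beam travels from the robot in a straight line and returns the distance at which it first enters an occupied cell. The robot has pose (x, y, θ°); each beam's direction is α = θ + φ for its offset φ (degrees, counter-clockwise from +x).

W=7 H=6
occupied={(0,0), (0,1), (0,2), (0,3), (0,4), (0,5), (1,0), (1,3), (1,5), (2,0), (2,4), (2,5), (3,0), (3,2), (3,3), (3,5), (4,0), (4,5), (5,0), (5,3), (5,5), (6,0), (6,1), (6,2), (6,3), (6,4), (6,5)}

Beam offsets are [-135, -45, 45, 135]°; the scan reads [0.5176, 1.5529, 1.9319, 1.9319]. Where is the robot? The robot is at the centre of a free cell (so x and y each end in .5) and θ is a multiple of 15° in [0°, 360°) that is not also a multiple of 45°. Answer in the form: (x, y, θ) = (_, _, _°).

Enumerate (i+0.5, j+0.5, θ) over the 15 free cells and 16 admissible headings. For each, cast all 4 beams and compare to the given ranges.
  (4.5, 3.5, 75°): beam 1 = 2.8868 ≠ 0.5176 ✗
  (2.5, 1.5, 195°): beam 1 = 1.0000 ≠ 0.5176 ✗
  (4.5, 4.5, 60°): beam 1 = 3.6235 ≠ 0.5176 ✗
  (5.5, 1.5, 60°): beam 2 = 0.5176 ≠ 1.5529 ✗
  (5.5, 2.5, 105°): beam 1 = 0.5774 ≠ 0.5176 ✗
  …
  (4.5, 1.5, 60°): r_1=0.5176, r_2=1.5529, r_3=1.9319, r_4=1.9319 — all match ✓
Only this pose fits every beam.

(x, y, θ) = (4.5, 1.5, 60°)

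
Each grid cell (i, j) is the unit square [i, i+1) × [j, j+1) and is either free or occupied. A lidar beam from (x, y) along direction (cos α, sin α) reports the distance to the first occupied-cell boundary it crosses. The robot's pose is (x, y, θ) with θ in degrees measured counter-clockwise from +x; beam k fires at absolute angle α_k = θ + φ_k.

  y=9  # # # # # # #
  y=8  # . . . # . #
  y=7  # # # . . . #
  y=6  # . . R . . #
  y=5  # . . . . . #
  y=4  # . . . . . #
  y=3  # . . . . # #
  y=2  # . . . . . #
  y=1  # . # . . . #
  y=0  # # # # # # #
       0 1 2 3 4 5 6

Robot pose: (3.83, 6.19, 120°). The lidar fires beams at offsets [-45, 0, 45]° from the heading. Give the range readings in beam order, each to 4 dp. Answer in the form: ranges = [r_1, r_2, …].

beam 1: φ=-45°, α=75°
  d=(0.2588,0.9659)  start (3,6)  tX=0.6568 tY=0.8386  stride 1/|dx|=3.8637 1/|dy|=1.0353
    cross x-line → (4,6), t=0.6568
    cross y-line → (4,7), t=0.8386
    cross y-line → (4,8), t=1.8738 (wall)
  → r_1 = 1.8738
beam 2: φ=0°, α=120°
  d=(-0.5000,0.8660)  start (3,6)  tX=1.6600 tY=0.9353  stride 1/|dx|=2.0000 1/|dy|=1.1547
    cross y-line → (3,7), t=0.9353
    cross x-line → (2,7), t=1.6600 (wall)
  → r_2 = 1.6600
beam 3: φ=45°, α=165°
  d=(-0.9659,0.2588)  start (3,6)  tX=0.8593 tY=3.1296  stride 1/|dx|=1.0353 1/|dy|=3.8637
    cross x-line → (2,6), t=0.8593
    cross x-line → (1,6), t=1.8946
    cross x-line → (0,6), t=2.9298 (wall)
  → r_3 = 2.9298

ranges = [1.8738, 1.6600, 2.9298]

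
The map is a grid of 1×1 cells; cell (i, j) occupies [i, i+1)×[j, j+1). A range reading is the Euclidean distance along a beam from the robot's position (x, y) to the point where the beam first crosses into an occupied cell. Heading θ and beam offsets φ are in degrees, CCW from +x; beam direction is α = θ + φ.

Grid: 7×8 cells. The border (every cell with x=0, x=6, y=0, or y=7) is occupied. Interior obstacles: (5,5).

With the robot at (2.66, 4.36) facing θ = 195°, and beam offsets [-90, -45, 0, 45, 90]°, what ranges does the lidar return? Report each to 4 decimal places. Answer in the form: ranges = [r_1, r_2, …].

ranges = [2.7331, 1.9168, 1.7186, 3.3200, 3.4785]

beam 1: φ=-90°, α=105°
  dir = (cos 105°, sin 105°) = (-0.2588, 0.9659); from cell (2,4)
  next x-line at t=2.5500, next y-line at t=0.6626; Δt_x=3.8637, Δt_y=1.0353
    y: enter (2,5) at t=0.6626
    y: enter (2,6) at t=1.6979
    x: enter (1,6) at t=2.5500
    y: enter (1,7) at t=2.7331 ← occupied
  → r_1 = 2.7331
beam 2: φ=-45°, α=150°
  dir = (cos 150°, sin 150°) = (-0.8660, 0.5000); from cell (2,4)
  next x-line at t=0.7621, next y-line at t=1.2800; Δt_x=1.1547, Δt_y=2.0000
    x: enter (1,4) at t=0.7621
    y: enter (1,5) at t=1.2800
    x: enter (0,5) at t=1.9168 ← occupied
  → r_2 = 1.9168
beam 3: φ=0°, α=195°
  dir = (cos 195°, sin 195°) = (-0.9659, -0.2588); from cell (2,4)
  next x-line at t=0.6833, next y-line at t=1.3909; Δt_x=1.0353, Δt_y=3.8637
    x: enter (1,4) at t=0.6833
    y: enter (1,3) at t=1.3909
    x: enter (0,3) at t=1.7186 ← occupied
  → r_3 = 1.7186
beam 4: φ=45°, α=240°
  dir = (cos 240°, sin 240°) = (-0.5000, -0.8660); from cell (2,4)
  next x-line at t=1.3200, next y-line at t=0.4157; Δt_x=2.0000, Δt_y=1.1547
    y: enter (2,3) at t=0.4157
    x: enter (1,3) at t=1.3200
    y: enter (1,2) at t=1.5704
    y: enter (1,1) at t=2.7251
    x: enter (0,1) at t=3.3200 ← occupied
  → r_4 = 3.3200
beam 5: φ=90°, α=285°
  dir = (cos 285°, sin 285°) = (0.2588, -0.9659); from cell (2,4)
  next x-line at t=1.3137, next y-line at t=0.3727; Δt_x=3.8637, Δt_y=1.0353
    y: enter (2,3) at t=0.3727
    x: enter (3,3) at t=1.3137
    y: enter (3,2) at t=1.4080
    y: enter (3,1) at t=2.4433
    y: enter (3,0) at t=3.4785 ← occupied
  → r_5 = 3.4785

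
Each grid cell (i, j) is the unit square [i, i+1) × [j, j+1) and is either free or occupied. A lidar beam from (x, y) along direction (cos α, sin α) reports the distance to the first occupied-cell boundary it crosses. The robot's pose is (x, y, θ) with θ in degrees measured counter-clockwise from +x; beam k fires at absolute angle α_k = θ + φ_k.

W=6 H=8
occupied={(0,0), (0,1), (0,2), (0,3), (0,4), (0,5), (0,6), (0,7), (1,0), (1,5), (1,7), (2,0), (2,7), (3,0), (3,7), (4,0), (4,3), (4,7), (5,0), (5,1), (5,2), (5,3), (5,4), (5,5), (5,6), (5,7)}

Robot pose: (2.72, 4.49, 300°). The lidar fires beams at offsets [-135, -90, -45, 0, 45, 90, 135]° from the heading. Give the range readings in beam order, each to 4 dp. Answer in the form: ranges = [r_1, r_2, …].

beam 1: φ=-135°, α=165°
  dir = (cos 165°, sin 165°) = (-0.9659, 0.2588); from cell (2,4)
  next x-line at t=0.7454, next y-line at t=1.9705; Δt_x=1.0353, Δt_y=3.8637
    x: enter (1,4) at t=0.7454
    x: enter (0,4) at t=1.7807 ← occupied
  → r_1 = 1.7807
beam 2: φ=-90°, α=210°
  dir = (cos 210°, sin 210°) = (-0.8660, -0.5000); from cell (2,4)
  next x-line at t=0.8314, next y-line at t=0.9800; Δt_x=1.1547, Δt_y=2.0000
    x: enter (1,4) at t=0.8314
    y: enter (1,3) at t=0.9800
    x: enter (0,3) at t=1.9861 ← occupied
  → r_2 = 1.9861
beam 3: φ=-45°, α=255°
  dir = (cos 255°, sin 255°) = (-0.2588, -0.9659); from cell (2,4)
  next x-line at t=2.7819, next y-line at t=0.5073; Δt_x=3.8637, Δt_y=1.0353
    y: enter (2,3) at t=0.5073
    y: enter (2,2) at t=1.5426
    y: enter (2,1) at t=2.5778
    x: enter (1,1) at t=2.7819
    y: enter (1,0) at t=3.6131 ← occupied
  → r_3 = 3.6131
beam 4: φ=0°, α=300°
  dir = (cos 300°, sin 300°) = (0.5000, -0.8660); from cell (2,4)
  next x-line at t=0.5600, next y-line at t=0.5658; Δt_x=2.0000, Δt_y=1.1547
    x: enter (3,4) at t=0.5600
    y: enter (3,3) at t=0.5658
    y: enter (3,2) at t=1.7205
    x: enter (4,2) at t=2.5600
    y: enter (4,1) at t=2.8752
    y: enter (4,0) at t=4.0299 ← occupied
  → r_4 = 4.0299
beam 5: φ=45°, α=345°
  dir = (cos 345°, sin 345°) = (0.9659, -0.2588); from cell (2,4)
  next x-line at t=0.2899, next y-line at t=1.8932; Δt_x=1.0353, Δt_y=3.8637
    x: enter (3,4) at t=0.2899
    x: enter (4,4) at t=1.3252
    y: enter (4,3) at t=1.8932 ← occupied
  → r_5 = 1.8932
beam 6: φ=90°, α=30°
  dir = (cos 30°, sin 30°) = (0.8660, 0.5000); from cell (2,4)
  next x-line at t=0.3233, next y-line at t=1.0200; Δt_x=1.1547, Δt_y=2.0000
    x: enter (3,4) at t=0.3233
    y: enter (3,5) at t=1.0200
    x: enter (4,5) at t=1.4780
    x: enter (5,5) at t=2.6327 ← occupied
  → r_6 = 2.6327
beam 7: φ=135°, α=75°
  dir = (cos 75°, sin 75°) = (0.2588, 0.9659); from cell (2,4)
  next x-line at t=1.0818, next y-line at t=0.5280; Δt_x=3.8637, Δt_y=1.0353
    y: enter (2,5) at t=0.5280
    x: enter (3,5) at t=1.0818
    y: enter (3,6) at t=1.5633
    y: enter (3,7) at t=2.5985 ← occupied
  → r_7 = 2.5985

ranges = [1.7807, 1.9861, 3.6131, 4.0299, 1.8932, 2.6327, 2.5985]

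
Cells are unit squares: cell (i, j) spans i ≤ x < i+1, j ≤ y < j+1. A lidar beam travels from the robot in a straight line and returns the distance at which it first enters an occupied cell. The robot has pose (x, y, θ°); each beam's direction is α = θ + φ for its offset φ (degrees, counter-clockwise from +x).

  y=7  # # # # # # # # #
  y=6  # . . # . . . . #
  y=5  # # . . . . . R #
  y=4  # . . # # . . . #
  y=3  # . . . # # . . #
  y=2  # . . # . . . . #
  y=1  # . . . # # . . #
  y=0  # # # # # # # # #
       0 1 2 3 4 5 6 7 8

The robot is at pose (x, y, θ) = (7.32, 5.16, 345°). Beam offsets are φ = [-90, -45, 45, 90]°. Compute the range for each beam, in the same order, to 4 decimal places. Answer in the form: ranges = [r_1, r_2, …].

ranges = [4.3067, 1.3600, 0.7852, 1.9049]

beam 1: φ=-90°, α=255°
  dir = (cos 255°, sin 255°) = (-0.2588, -0.9659); from cell (7,5)
  next x-line at t=1.2364, next y-line at t=0.1656; Δt_x=3.8637, Δt_y=1.0353
    y: enter (7,4) at t=0.1656
    y: enter (7,3) at t=1.2009
    x: enter (6,3) at t=1.2364
    y: enter (6,2) at t=2.2362
    y: enter (6,1) at t=3.2715
    y: enter (6,0) at t=4.3067 ← occupied
  → r_1 = 4.3067
beam 2: φ=-45°, α=300°
  dir = (cos 300°, sin 300°) = (0.5000, -0.8660); from cell (7,5)
  next x-line at t=1.3600, next y-line at t=0.1848; Δt_x=2.0000, Δt_y=1.1547
    y: enter (7,4) at t=0.1848
    y: enter (7,3) at t=1.3395
    x: enter (8,3) at t=1.3600 ← occupied
  → r_2 = 1.3600
beam 3: φ=45°, α=30°
  dir = (cos 30°, sin 30°) = (0.8660, 0.5000); from cell (7,5)
  next x-line at t=0.7852, next y-line at t=1.6800; Δt_x=1.1547, Δt_y=2.0000
    x: enter (8,5) at t=0.7852 ← occupied
  → r_3 = 0.7852
beam 4: φ=90°, α=75°
  dir = (cos 75°, sin 75°) = (0.2588, 0.9659); from cell (7,5)
  next x-line at t=2.6273, next y-line at t=0.8696; Δt_x=3.8637, Δt_y=1.0353
    y: enter (7,6) at t=0.8696
    y: enter (7,7) at t=1.9049 ← occupied
  → r_4 = 1.9049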